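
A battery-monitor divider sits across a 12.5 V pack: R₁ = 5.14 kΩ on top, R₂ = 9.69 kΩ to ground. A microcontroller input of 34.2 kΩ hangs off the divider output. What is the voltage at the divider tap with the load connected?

The load sits in parallel with R₂: R₂‖R_L = (9.69 × 34.2) / (9.69 + 34.2) = 7.551 kΩ.
V_out = 12.5 × 7.551 / (5.14 + 7.551) = 12.5 × 7.551/12.69 = 7.44 V.

V_out ≈ 7.44 V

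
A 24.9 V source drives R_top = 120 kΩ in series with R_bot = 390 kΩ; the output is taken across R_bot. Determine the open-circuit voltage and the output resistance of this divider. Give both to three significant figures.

V_th is the open-circuit tap voltage: 24.9 × 390/(120 + 390) = 19.0 V.
With the supply zeroed, R_top and R_bot appear in parallel from the tap: R_th = R_top‖R_bot = (120 × 390)/510.0 = 91.8 kΩ.

V_th = 19.0 V, R_th = 91.8 kΩ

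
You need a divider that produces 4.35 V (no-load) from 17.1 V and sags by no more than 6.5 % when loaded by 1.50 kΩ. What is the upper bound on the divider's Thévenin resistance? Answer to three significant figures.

R_th ≤ 104 Ω

Loading drop = R_th/(R_th + R_L) ≤ 0.0650, so R_th ≤ R_L · ε/(1−ε) = 1.50 kΩ × 0.0650/0.9350 = 104 Ω.
(Any R1, R2 with R2/(R1+R2) = 0.254 and R1‖R2 ≤ 104 Ω will meet the spec.)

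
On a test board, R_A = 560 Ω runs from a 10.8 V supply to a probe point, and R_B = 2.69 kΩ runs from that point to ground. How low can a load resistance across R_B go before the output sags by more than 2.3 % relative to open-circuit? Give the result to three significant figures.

Output resistance R_th = R_A‖R_B = (560 × 2690)/3250 = 463.5 Ω.
The fractional drop is R_th/(R_th + R_L); requiring this ≤ 0.0230 gives R_L ≥ R_th(1/0.0230 − 1) = 463.5 × 42.48 = 19.7 kΩ.

R_L(min) ≈ 19.7 kΩ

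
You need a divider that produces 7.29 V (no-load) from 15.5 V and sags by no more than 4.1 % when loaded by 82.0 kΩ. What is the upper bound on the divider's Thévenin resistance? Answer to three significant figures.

R_th ≤ 3.51 kΩ

Loading drop = R_th/(R_th + R_L) ≤ 0.0410, so R_th ≤ R_L · ε/(1−ε) = 82.0 kΩ × 0.0410/0.9590 = 3.51 kΩ.
(Any R1, R2 with R2/(R1+R2) = 0.470 and R1‖R2 ≤ 3.51 kΩ will meet the spec.)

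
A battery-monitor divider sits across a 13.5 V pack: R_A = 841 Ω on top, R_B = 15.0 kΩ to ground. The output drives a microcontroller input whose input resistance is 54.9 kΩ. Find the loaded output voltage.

The load sits in parallel with R_B: R_B‖R_L = (15000 × 54900) / (15000 + 54900) = 11780 Ω.
V_out = 13.5 × 11780 / (841 + 11780) = 13.5 × 11780/12620 = 12.6 V.

V_out ≈ 12.6 V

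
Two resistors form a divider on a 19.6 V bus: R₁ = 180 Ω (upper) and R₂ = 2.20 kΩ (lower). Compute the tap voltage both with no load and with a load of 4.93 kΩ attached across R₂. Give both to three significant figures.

Open-circuit: V = 19.6 × 2200/(180 + 2200) = 18.1 V.
With the load, R₂ becomes R₂‖R_L = 1521 Ω, so V = 19.6 × 1521/1701 = 17.5 V.

Unloaded: 18.1 V; loaded: 17.5 V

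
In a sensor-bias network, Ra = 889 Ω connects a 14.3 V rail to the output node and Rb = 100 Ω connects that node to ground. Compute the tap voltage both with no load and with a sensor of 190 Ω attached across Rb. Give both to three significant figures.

Unloaded: 1.45 V; loaded: 0.982 V

Open-circuit: V = 14.3 × 100/(889 + 100) = 1.45 V.
With the load, Rb becomes Rb‖R_L = 65.52 Ω, so V = 14.3 × 65.52/954.5 = 0.982 V.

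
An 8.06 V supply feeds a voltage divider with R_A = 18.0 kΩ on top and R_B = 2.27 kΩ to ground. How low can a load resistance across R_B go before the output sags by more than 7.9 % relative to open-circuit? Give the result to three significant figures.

Output resistance R_th = R_A‖R_B = (18.0 × 2.27)/20.27 = 2.016 kΩ.
The fractional drop is R_th/(R_th + R_L); requiring this ≤ 0.0790 gives R_L ≥ R_th(1/0.0790 − 1) = 2.016 × 11.66 = 23.5 kΩ.

R_L(min) ≈ 23.5 kΩ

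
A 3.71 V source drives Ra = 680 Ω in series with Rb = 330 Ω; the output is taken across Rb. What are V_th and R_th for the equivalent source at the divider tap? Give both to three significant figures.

V_th = 1.21 V, R_th = 222 Ω

V_th is the open-circuit tap voltage: 3.71 × 330/(680 + 330) = 1.21 V.
With the supply zeroed, Ra and Rb appear in parallel from the tap: R_th = Ra‖Rb = (680 × 330)/1010 = 222 Ω.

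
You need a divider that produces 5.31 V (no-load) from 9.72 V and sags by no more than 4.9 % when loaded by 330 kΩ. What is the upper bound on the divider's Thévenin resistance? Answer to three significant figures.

R_th ≤ 17.0 kΩ

Loading drop = R_th/(R_th + R_L) ≤ 0.0490, so R_th ≤ R_L · ε/(1−ε) = 330 kΩ × 0.0490/0.9510 = 17.0 kΩ.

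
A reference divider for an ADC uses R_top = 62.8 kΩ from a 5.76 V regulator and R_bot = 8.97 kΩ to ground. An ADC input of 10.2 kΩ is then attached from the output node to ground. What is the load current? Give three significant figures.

I_L ≈ 0.0399 mA

R_bot‖R_L = 4.773 kΩ; V_out = 5.76 × 4.773/67.57 = 0.4068 V.
I_L = V_out / R_L = 0.4068 / 10.2 kΩ = 0.0399 mA.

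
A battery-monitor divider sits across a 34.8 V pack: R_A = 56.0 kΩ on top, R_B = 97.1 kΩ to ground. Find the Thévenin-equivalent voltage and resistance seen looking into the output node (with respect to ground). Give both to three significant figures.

V_th is the open-circuit tap voltage: 34.8 × 97.1/(56.0 + 97.1) = 22.1 V.
With the supply zeroed, R_A and R_B appear in parallel from the tap: R_th = R_A‖R_B = (56.0 × 97.1)/153.1 = 35.5 kΩ.

V_th = 22.1 V, R_th = 35.5 kΩ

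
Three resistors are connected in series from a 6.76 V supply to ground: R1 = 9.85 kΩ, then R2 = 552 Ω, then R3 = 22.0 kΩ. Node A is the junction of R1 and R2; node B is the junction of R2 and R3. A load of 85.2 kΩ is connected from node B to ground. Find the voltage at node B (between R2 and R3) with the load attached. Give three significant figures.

V ≈ 4.24 V

At node B, R3 is in parallel with the load: R3‖R_L = 17490 Ω.
Below node A the resistance is R2 + (R3‖R_L) = 18040 Ω, so V_A = 6.76 × 18040/27890 = 4.372 V.
Then V_B = V_A × (R3‖R_L)/(R2 + R3‖R_L) = 4.372 × 17490/18040 = 4.24 V.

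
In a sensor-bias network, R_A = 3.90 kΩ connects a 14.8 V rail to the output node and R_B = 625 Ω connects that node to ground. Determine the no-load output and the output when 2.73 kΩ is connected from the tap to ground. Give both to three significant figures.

Open-circuit: V = 14.8 × 625/(3900 + 625) = 2.04 V.
With the load, R_B becomes R_B‖R_L = 508.6 Ω, so V = 14.8 × 508.6/4409 = 1.71 V.

Unloaded: 2.04 V; loaded: 1.71 V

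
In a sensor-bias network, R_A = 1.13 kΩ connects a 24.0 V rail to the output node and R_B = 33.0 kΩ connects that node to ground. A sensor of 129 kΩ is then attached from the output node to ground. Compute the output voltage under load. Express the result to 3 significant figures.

V_out ≈ 23.0 V

The load sits in parallel with R_B: R_B‖R_L = (33.0 × 129) / (33.0 + 129) = 26.28 kΩ.
V_out = 24.0 × 26.28 / (1.13 + 26.28) = 24.0 × 26.28/27.41 = 23.0 V.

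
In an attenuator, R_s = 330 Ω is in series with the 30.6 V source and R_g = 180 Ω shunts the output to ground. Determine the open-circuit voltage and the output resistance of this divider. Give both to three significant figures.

V_th = 10.8 V, R_th = 116 Ω

V_th is the open-circuit tap voltage: 30.6 × 180/(330 + 180) = 10.8 V.
With the supply zeroed, R_s and R_g appear in parallel from the tap: R_th = R_s‖R_g = (330 × 180)/510.0 = 116 Ω.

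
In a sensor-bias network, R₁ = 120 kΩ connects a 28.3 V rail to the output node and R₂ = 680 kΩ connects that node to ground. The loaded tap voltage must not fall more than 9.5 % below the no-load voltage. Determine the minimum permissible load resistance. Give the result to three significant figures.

R_L(min) ≈ 972 kΩ

Output resistance R_th = R₁‖R₂ = (120 × 680)/800.0 = 102.0 kΩ.
The fractional drop is R_th/(R_th + R_L); requiring this ≤ 0.0950 gives R_L ≥ R_th(1/0.0950 − 1) = 102.0 × 9.526 = 972 kΩ.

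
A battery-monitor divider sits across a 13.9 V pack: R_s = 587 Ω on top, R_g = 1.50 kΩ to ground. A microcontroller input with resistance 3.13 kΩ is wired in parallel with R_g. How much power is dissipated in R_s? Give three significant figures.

P ≈ 44.2 mW

Total resistance from the source is R_s + (R_g‖R_L) = 1601 Ω, so I = 13.9/1601 Ω = 8.682 mA.
P = I²·R_s = (8.682 mA)² × 587 Ω = 44.2 mW.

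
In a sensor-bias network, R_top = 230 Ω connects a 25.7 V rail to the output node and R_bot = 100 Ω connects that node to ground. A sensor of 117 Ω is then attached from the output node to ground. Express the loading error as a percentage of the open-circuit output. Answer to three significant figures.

37.3 %

Unloaded V = 25.7 × 100/330.0 = 7.788 V.
Loaded: R_bot‖R_L = 53.92 Ω, giving V = 25.7 × 53.92/283.9 = 4.881 V.
Drop = (7.788 − 4.881) / 7.788 = 37.3 %.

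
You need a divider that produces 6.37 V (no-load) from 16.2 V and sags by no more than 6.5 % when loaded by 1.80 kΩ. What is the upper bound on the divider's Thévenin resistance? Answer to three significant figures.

R_th ≤ 125 Ω

Loading drop = R_th/(R_th + R_L) ≤ 0.0650, so R_th ≤ R_L · ε/(1−ε) = 1.80 kΩ × 0.0650/0.9350 = 125 Ω.
(Any R1, R2 with R2/(R1+R2) = 0.393 and R1‖R2 ≤ 125 Ω will meet the spec.)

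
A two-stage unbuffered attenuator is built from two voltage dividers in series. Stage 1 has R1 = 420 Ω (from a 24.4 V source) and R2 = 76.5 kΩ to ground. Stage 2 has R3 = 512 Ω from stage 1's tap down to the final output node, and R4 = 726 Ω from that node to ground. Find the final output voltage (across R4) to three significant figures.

Stage 2 presents R3+R4 = 1238 Ω as a load on stage 1's tap.
Stage 1's lower leg becomes R2‖(R3+R4) = 1218 Ω, so V_mid = 24.4 × 1218/1638 = 18.14 V.
Stage 2 is itself unloaded: V_out = V_mid × R4/(R3+R4) = 18.14 × 726/1238 = 10.6 V.

V_out ≈ 10.6 V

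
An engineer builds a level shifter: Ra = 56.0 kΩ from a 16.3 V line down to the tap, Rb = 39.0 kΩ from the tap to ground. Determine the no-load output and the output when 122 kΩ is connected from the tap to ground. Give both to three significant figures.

Unloaded: 6.69 V; loaded: 5.63 V

Open-circuit: V = 16.3 × 39.0/(56.0 + 39.0) = 6.69 V.
With the load, Rb becomes Rb‖R_L = 29.55 kΩ, so V = 16.3 × 29.55/85.55 = 5.63 V.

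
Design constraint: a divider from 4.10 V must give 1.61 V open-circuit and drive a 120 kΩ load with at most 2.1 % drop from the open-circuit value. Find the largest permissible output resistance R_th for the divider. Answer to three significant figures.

Loading drop = R_th/(R_th + R_L) ≤ 0.0210, so R_th ≤ R_L · ε/(1−ε) = 120 kΩ × 0.0210/0.9790 = 2.57 kΩ.

R_th ≤ 2.57 kΩ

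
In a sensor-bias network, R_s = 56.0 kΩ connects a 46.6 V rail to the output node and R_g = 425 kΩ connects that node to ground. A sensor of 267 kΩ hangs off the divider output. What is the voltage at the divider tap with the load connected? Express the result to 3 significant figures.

The load sits in parallel with R_g: R_g‖R_L = (425 × 267) / (425 + 267) = 164.0 kΩ.
V_out = 46.6 × 164.0 / (56.0 + 164.0) = 46.6 × 164.0/220.0 = 34.7 V.
(Unloaded it would have been 41.2 V.)

V_out ≈ 34.7 V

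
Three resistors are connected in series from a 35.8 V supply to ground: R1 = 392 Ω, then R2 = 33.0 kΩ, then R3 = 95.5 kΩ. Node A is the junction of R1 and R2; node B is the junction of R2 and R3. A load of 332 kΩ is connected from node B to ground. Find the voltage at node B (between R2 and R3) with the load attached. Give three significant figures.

V ≈ 24.7 V

At node B, R3 is in parallel with the load: R3‖R_L = 74170 Ω.
Below node A the resistance is R2 + (R3‖R_L) = 107200 Ω, so V_A = 35.8 × 107200/107600 = 35.67 V.
Then V_B = V_A × (R3‖R_L)/(R2 + R3‖R_L) = 35.67 × 74170/107200 = 24.7 V.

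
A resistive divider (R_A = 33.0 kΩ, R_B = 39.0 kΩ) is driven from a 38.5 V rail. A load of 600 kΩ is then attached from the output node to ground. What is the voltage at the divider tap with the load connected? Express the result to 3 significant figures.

The load sits in parallel with R_B: R_B‖R_L = (39.0 × 600) / (39.0 + 600) = 36.62 kΩ.
V_out = 38.5 × 36.62 / (33.0 + 36.62) = 38.5 × 36.62/69.62 = 20.3 V.

V_out ≈ 20.3 V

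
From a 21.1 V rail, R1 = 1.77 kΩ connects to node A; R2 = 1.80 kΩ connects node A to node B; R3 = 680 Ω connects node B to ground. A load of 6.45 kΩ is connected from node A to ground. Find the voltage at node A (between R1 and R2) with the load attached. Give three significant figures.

V ≈ 10.6 V

Below node A the series string R2+R3 = 2480 Ω sits in parallel with the 6450 Ω load: 1791 Ω.
V_A = 21.1 × 1791/(1770 + 1791) = 10.6 V.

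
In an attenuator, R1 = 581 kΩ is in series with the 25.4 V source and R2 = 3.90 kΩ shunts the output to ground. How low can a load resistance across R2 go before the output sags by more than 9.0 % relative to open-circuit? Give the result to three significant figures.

Output resistance R_th = R1‖R2 = (581 × 3.90)/584.9 = 3.874 kΩ.
The fractional drop is R_th/(R_th + R_L); requiring this ≤ 0.0900 gives R_L ≥ R_th(1/0.0900 − 1) = 3.874 × 10.11 = 39.2 kΩ.

R_L(min) ≈ 39.2 kΩ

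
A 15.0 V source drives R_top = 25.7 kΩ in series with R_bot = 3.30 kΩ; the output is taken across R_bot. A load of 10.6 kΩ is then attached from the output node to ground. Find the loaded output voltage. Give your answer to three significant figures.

V_out ≈ 1.34 V

The load sits in parallel with R_bot: R_bot‖R_L = (3.30 × 10.6) / (3.30 + 10.6) = 2.517 kΩ.
V_out = 15.0 × 2.517 / (25.7 + 2.517) = 15.0 × 2.517/28.22 = 1.34 V.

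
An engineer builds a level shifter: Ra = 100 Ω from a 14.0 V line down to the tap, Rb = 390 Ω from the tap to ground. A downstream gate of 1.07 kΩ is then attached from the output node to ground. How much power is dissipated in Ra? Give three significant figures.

Total resistance from the source is Ra + (Rb‖R_L) = 385.8 Ω, so I = 14.0/385.8 Ω = 36.29 mA.
P = I²·Ra = (36.29 mA)² × 100 Ω = 132 mW.

P ≈ 132 mW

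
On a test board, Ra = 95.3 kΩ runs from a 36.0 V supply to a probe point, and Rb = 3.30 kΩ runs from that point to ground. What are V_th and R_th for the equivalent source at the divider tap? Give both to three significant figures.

V_th = 1.20 V, R_th = 3.19 kΩ

V_th is the open-circuit tap voltage: 36.0 × 3.30/(95.3 + 3.30) = 1.20 V.
With the supply zeroed, Ra and Rb appear in parallel from the tap: R_th = Ra‖Rb = (95.3 × 3.30)/98.60 = 3.19 kΩ.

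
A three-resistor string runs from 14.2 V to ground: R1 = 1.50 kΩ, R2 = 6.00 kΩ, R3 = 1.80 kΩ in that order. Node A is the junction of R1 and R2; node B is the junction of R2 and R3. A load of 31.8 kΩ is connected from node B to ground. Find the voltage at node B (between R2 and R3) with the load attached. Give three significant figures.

At node B, R3 is in parallel with the load: R3‖R_L = 1.704 kΩ.
Below node A the resistance is R2 + (R3‖R_L) = 7.704 kΩ, so V_A = 14.2 × 7.704/9.204 = 11.89 V.
Then V_B = V_A × (R3‖R_L)/(R2 + R3‖R_L) = 11.89 × 1.704/7.704 = 2.63 V.

V ≈ 2.63 V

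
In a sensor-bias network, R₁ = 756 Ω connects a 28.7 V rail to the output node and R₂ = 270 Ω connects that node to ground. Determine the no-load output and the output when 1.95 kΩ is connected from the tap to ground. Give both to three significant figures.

Open-circuit: V = 28.7 × 270/(756 + 270) = 7.55 V.
With the load, R₂ becomes R₂‖R_L = 237.2 Ω, so V = 28.7 × 237.2/993.2 = 6.85 V.

Unloaded: 7.55 V; loaded: 6.85 V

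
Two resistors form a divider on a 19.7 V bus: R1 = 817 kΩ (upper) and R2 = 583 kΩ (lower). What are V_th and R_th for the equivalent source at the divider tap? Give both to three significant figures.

V_th is the open-circuit tap voltage: 19.7 × 583/(817 + 583) = 8.20 V.
With the supply zeroed, R1 and R2 appear in parallel from the tap: R_th = R1‖R2 = (817 × 583)/1400 = 340 kΩ.

V_th = 8.20 V, R_th = 340 kΩ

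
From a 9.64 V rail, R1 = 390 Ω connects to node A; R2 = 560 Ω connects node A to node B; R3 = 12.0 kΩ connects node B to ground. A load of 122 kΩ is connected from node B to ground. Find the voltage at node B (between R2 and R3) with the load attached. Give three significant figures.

V ≈ 8.87 V

At node B, R3 is in parallel with the load: R3‖R_L = 10930 Ω.
Below node A the resistance is R2 + (R3‖R_L) = 11490 Ω, so V_A = 9.64 × 11490/11880 = 9.323 V.
Then V_B = V_A × (R3‖R_L)/(R2 + R3‖R_L) = 9.323 × 10930/11490 = 8.87 V.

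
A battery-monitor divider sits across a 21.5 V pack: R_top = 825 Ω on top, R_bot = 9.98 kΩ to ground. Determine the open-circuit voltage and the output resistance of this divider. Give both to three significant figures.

V_th = 19.9 V, R_th = 762 Ω

V_th is the open-circuit tap voltage: 21.5 × 9980/(825 + 9980) = 19.9 V.
With the supply zeroed, R_top and R_bot appear in parallel from the tap: R_th = R_top‖R_bot = (825 × 9980)/10800 = 762 Ω.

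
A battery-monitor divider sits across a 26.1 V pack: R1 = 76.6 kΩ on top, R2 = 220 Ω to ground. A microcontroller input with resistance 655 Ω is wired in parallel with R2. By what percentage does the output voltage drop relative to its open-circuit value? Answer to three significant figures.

25.1 %

Unloaded V = 26.1 × 220/76820 = 0.07475 V.
Loaded: R2‖R_L = 164.7 Ω, giving V = 26.1 × 164.7/76760 = 0.05599 V.
Drop = (0.07475 − 0.05599) / 0.07475 = 25.1 %.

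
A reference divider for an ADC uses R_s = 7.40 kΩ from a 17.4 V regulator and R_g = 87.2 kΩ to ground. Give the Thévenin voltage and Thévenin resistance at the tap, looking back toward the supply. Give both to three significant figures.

V_th is the open-circuit tap voltage: 17.4 × 87.2/(7.40 + 87.2) = 16.0 V.
With the supply zeroed, R_s and R_g appear in parallel from the tap: R_th = R_s‖R_g = (7.40 × 87.2)/94.60 = 6.82 kΩ.

V_th = 16.0 V, R_th = 6.82 kΩ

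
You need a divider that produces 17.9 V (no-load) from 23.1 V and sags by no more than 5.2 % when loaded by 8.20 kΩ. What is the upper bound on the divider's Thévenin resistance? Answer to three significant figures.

R_th ≤ 450 Ω

Loading drop = R_th/(R_th + R_L) ≤ 0.0520, so R_th ≤ R_L · ε/(1−ε) = 8.20 kΩ × 0.0520/0.9480 = 450 Ω.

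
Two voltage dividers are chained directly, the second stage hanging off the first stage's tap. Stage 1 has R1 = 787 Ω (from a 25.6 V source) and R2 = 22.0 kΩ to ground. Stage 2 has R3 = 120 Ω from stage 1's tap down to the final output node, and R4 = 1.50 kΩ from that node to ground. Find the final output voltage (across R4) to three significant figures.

V_out ≈ 15.6 V

Stage 2 presents R3+R4 = 1620 Ω as a load on stage 1's tap.
Stage 1's lower leg becomes R2‖(R3+R4) = 1509 Ω, so V_mid = 25.6 × 1509/2296 = 16.82 V.
Stage 2 is itself unloaded: V_out = V_mid × R4/(R3+R4) = 16.82 × 1500/1620 = 15.6 V.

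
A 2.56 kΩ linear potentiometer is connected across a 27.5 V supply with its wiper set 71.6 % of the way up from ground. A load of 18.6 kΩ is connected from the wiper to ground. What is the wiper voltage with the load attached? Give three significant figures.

V ≈ 19.2 V

The wiper splits the pot into (1−α)R = 727.0 Ω above and αR = 1833 Ω below.
Lower section ‖ load = 1669 Ω.
V_wiper = 27.5 × 1669/(727.0 + 1669) = 19.2 V.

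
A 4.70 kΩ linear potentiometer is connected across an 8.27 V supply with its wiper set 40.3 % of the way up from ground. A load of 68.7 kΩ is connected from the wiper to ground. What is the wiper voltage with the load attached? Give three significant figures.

V ≈ 3.28 V

The wiper splits the pot into (1−α)R = 2.806 kΩ above and αR = 1.894 kΩ below.
Lower section ‖ load = 1.843 kΩ.
V_wiper = 8.27 × 1.843/(2.806 + 1.843) = 3.28 V.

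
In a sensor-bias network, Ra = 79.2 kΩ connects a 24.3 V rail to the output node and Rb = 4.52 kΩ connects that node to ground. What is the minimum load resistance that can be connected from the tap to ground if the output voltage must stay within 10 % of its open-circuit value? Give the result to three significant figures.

Output resistance R_th = Ra‖Rb = (79.2 × 4.52)/83.72 = 4.276 kΩ.
The fractional drop is R_th/(R_th + R_L); requiring this ≤ 0.100 gives R_L ≥ R_th(1/0.100 − 1) = 4.276 × 9.000 = 38.5 kΩ.

R_L(min) ≈ 38.5 kΩ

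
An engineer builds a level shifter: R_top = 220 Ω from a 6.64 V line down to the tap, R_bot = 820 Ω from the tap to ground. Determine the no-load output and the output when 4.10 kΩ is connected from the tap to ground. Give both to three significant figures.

Open-circuit: V = 6.64 × 820/(220 + 820) = 5.24 V.
With the load, R_bot becomes R_bot‖R_L = 683.3 Ω, so V = 6.64 × 683.3/903.3 = 5.02 V.

Unloaded: 5.24 V; loaded: 5.02 V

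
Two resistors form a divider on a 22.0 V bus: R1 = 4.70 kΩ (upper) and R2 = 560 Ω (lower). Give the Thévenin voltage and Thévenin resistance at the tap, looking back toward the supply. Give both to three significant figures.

V_th = 2.34 V, R_th = 500 Ω

V_th is the open-circuit tap voltage: 22.0 × 560/(4700 + 560) = 2.34 V.
With the supply zeroed, R1 and R2 appear in parallel from the tap: R_th = R1‖R2 = (4700 × 560)/5260 = 500 Ω.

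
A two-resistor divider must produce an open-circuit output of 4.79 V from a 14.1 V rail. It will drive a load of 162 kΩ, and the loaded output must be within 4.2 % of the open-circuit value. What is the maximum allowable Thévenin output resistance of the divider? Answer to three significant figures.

R_th ≤ 7.10 kΩ

Loading drop = R_th/(R_th + R_L) ≤ 0.0420, so R_th ≤ R_L · ε/(1−ε) = 162 kΩ × 0.0420/0.9580 = 7.10 kΩ.
(Any R1, R2 with R2/(R1+R2) = 0.340 and R1‖R2 ≤ 7.10 kΩ will meet the spec.)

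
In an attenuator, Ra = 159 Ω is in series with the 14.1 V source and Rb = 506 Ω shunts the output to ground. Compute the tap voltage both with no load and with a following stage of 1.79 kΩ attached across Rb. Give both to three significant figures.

Open-circuit: V = 14.1 × 506/(159 + 506) = 10.7 V.
With the load, Rb becomes Rb‖R_L = 394.5 Ω, so V = 14.1 × 394.5/553.5 = 10.0 V.

Unloaded: 10.7 V; loaded: 10.0 V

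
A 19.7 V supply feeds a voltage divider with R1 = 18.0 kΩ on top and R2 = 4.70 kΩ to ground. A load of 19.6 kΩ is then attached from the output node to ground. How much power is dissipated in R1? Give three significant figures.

P ≈ 14.7 mW

Total resistance from the source is R1 + (R2‖R_L) = 21.79 kΩ, so I = 19.7/21.79 kΩ = 0.9040 mA.
P = I²·R1 = (0.9040 mA)² × 18.0 kΩ = 14.7 mW.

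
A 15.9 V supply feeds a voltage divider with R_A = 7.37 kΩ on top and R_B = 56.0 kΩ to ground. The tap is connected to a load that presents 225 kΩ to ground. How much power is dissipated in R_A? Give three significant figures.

Total resistance from the source is R_A + (R_B‖R_L) = 52.21 kΩ, so I = 15.9/52.21 kΩ = 0.3045 mA.
P = I²·R_A = (0.3045 mA)² × 7.37 kΩ = 0.684 mW.

P ≈ 0.684 mW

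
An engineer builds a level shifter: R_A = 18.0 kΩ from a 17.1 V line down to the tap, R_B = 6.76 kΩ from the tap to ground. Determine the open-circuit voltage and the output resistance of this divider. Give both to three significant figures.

V_th is the open-circuit tap voltage: 17.1 × 6.76/(18.0 + 6.76) = 4.67 V.
With the supply zeroed, R_A and R_B appear in parallel from the tap: R_th = R_A‖R_B = (18.0 × 6.76)/24.76 = 4.91 kΩ.

V_th = 4.67 V, R_th = 4.91 kΩ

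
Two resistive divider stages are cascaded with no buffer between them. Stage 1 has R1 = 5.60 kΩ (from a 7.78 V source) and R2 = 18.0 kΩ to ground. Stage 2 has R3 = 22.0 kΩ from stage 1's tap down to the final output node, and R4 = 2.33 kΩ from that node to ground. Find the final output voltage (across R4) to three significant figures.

Stage 2 presents R3+R4 = 24.33 kΩ as a load on stage 1's tap.
Stage 1's lower leg becomes R2‖(R3+R4) = 10.35 kΩ, so V_mid = 7.78 × 10.35/15.95 = 5.048 V.
Stage 2 is itself unloaded: V_out = V_mid × R4/(R3+R4) = 5.048 × 2.33/24.33 = 0.483 V.

V_out ≈ 0.483 V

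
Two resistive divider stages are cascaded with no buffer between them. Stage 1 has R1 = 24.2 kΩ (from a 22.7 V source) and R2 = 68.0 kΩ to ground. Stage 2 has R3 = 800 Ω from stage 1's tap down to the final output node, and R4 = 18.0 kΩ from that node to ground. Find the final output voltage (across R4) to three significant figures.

V_out ≈ 8.22 V

Stage 2 presents R3+R4 = 18800 Ω as a load on stage 1's tap.
Stage 1's lower leg becomes R2‖(R3+R4) = 14730 Ω, so V_mid = 22.7 × 14730/38930 = 8.588 V.
Stage 2 is itself unloaded: V_out = V_mid × R4/(R3+R4) = 8.588 × 18000/18800 = 8.22 V.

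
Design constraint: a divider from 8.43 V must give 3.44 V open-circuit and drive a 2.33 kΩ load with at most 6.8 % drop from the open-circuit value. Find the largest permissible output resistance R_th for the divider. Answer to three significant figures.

R_th ≤ 170 Ω

Loading drop = R_th/(R_th + R_L) ≤ 0.0680, so R_th ≤ R_L · ε/(1−ε) = 2.33 kΩ × 0.0680/0.9320 = 170 Ω.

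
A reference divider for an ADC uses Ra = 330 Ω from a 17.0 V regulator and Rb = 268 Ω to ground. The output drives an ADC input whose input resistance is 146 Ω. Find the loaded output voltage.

V_out ≈ 3.78 V

The load sits in parallel with Rb: Rb‖R_L = (268 × 146) / (268 + 146) = 94.51 Ω.
V_out = 17.0 × 94.51 / (330 + 94.51) = 17.0 × 94.51/424.5 = 3.78 V.
(Unloaded it would have been 7.62 V.)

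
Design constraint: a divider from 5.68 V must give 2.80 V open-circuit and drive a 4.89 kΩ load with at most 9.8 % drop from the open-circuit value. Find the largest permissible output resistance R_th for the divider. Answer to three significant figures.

R_th ≤ 531 Ω

Loading drop = R_th/(R_th + R_L) ≤ 0.0980, so R_th ≤ R_L · ε/(1−ε) = 4.89 kΩ × 0.0980/0.9020 = 531 Ω.
(Any R1, R2 with R2/(R1+R2) = 0.493 and R1‖R2 ≤ 531 Ω will meet the spec.)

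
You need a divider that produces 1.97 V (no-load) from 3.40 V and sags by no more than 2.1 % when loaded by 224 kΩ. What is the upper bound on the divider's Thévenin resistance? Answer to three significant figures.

Loading drop = R_th/(R_th + R_L) ≤ 0.0210, so R_th ≤ R_L · ε/(1−ε) = 224 kΩ × 0.0210/0.9790 = 4.80 kΩ.
(Any R1, R2 with R2/(R1+R2) = 0.579 and R1‖R2 ≤ 4.80 kΩ will meet the spec.)

R_th ≤ 4.80 kΩ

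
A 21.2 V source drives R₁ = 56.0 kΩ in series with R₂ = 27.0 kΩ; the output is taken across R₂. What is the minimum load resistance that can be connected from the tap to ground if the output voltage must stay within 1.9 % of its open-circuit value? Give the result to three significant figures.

Output resistance R_th = R₁‖R₂ = (56.0 × 27.0)/83.00 = 18.22 kΩ.
The fractional drop is R_th/(R_th + R_L); requiring this ≤ 0.0190 gives R_L ≥ R_th(1/0.0190 − 1) = 18.22 × 51.63 = 941 kΩ.

R_L(min) ≈ 941 kΩ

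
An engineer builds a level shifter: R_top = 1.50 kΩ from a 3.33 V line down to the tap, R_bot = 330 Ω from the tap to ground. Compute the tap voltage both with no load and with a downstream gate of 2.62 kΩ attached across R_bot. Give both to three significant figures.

Open-circuit: V = 3.33 × 330/(1500 + 330) = 0.600 V.
With the load, R_bot becomes R_bot‖R_L = 293.1 Ω, so V = 3.33 × 293.1/1793 = 0.544 V.

Unloaded: 0.600 V; loaded: 0.544 V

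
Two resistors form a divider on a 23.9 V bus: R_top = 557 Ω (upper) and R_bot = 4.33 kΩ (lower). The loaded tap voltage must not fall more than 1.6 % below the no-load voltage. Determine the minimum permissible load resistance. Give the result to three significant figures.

Output resistance R_th = R_top‖R_bot = (557 × 4330)/4887 = 493.5 Ω.
The fractional drop is R_th/(R_th + R_L); requiring this ≤ 0.0160 gives R_L ≥ R_th(1/0.0160 − 1) = 493.5 × 61.50 = 30.4 kΩ.

R_L(min) ≈ 30.4 kΩ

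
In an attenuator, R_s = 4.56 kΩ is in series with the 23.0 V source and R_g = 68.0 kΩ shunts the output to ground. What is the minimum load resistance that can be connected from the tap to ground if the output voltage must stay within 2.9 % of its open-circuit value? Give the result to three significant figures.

Output resistance R_th = R_s‖R_g = (4.56 × 68.0)/72.56 = 4.273 kΩ.
The fractional drop is R_th/(R_th + R_L); requiring this ≤ 0.0290 gives R_L ≥ R_th(1/0.0290 − 1) = 4.273 × 33.48 = 143 kΩ.

R_L(min) ≈ 143 kΩ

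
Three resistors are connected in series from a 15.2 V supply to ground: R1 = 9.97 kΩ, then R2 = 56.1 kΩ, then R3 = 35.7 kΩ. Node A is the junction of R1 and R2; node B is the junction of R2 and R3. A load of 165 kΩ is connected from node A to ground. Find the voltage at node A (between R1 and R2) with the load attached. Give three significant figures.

Below node A the series string R2+R3 = 91.80 kΩ sits in parallel with the 165 kΩ load: 58.98 kΩ.
V_A = 15.2 × 58.98/(9.97 + 58.98) = 13.0 V.

V ≈ 13.0 V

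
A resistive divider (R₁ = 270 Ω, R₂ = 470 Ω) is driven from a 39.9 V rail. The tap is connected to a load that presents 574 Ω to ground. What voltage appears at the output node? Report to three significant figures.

V_out ≈ 19.5 V

The load sits in parallel with R₂: R₂‖R_L = (470 × 574) / (470 + 574) = 258.4 Ω.
V_out = 39.9 × 258.4 / (270 + 258.4) = 39.9 × 258.4/528.4 = 19.5 V.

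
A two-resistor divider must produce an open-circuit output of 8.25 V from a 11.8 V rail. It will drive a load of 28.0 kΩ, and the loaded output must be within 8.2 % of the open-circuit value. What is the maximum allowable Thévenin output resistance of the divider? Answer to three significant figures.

R_th ≤ 2.50 kΩ

Loading drop = R_th/(R_th + R_L) ≤ 0.0820, so R_th ≤ R_L · ε/(1−ε) = 28.0 kΩ × 0.0820/0.9180 = 2.50 kΩ.
(Any R1, R2 with R2/(R1+R2) = 0.699 and R1‖R2 ≤ 2.50 kΩ will meet the spec.)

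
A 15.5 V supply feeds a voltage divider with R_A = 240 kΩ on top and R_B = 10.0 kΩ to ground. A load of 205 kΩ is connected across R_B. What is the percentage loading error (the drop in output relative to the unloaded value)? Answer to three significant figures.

4.47 %

The divider's output (Thévenin) resistance is R_A‖R_B = 9.600 kΩ.
Fractional drop under load = R_th/(R_th + R_L) = 9.600 / (9.600 + 205) = 0.04473.
So the output falls by 4.47 %.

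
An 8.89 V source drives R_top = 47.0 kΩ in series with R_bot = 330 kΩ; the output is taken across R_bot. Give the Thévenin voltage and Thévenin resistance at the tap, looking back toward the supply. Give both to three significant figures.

V_th = 7.78 V, R_th = 41.1 kΩ

V_th is the open-circuit tap voltage: 8.89 × 330/(47.0 + 330) = 7.78 V.
With the supply zeroed, R_top and R_bot appear in parallel from the tap: R_th = R_top‖R_bot = (47.0 × 330)/377.0 = 41.1 kΩ.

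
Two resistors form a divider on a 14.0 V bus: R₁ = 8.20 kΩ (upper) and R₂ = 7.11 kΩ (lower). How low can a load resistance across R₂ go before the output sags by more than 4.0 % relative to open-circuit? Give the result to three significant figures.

Output resistance R_th = R₁‖R₂ = (8.20 × 7.11)/15.31 = 3.808 kΩ.
The fractional drop is R_th/(R_th + R_L); requiring this ≤ 0.0400 gives R_L ≥ R_th(1/0.0400 − 1) = 3.808 × 24.00 = 91.4 kΩ.

R_L(min) ≈ 91.4 kΩ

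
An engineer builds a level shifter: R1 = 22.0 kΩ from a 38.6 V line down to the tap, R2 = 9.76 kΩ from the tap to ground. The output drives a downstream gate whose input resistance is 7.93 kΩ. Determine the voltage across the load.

The load sits in parallel with R2: R2‖R_L = (9.76 × 7.93) / (9.76 + 7.93) = 4.375 kΩ.
V_out = 38.6 × 4.375 / (22.0 + 4.375) = 38.6 × 4.375/26.38 = 6.40 V.

V_out ≈ 6.40 V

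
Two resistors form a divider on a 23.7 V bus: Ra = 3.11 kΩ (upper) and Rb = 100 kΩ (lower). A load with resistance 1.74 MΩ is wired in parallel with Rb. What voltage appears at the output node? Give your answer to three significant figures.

V_out ≈ 22.9 V

The load sits in parallel with Rb: Rb‖R_L = (100 × 1740) / (100 + 1740) = 94.57 kΩ.
V_out = 23.7 × 94.57 / (3.11 + 94.57) = 23.7 × 94.57/97.68 = 22.9 V.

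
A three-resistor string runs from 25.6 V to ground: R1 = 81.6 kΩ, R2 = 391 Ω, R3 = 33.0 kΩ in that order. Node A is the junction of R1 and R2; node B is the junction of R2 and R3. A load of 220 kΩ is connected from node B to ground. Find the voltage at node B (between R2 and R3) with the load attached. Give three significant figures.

At node B, R3 is in parallel with the load: R3‖R_L = 28700 Ω.
Below node A the resistance is R2 + (R3‖R_L) = 29090 Ω, so V_A = 25.6 × 29090/110700 = 6.727 V.
Then V_B = V_A × (R3‖R_L)/(R2 + R3‖R_L) = 6.727 × 28700/29090 = 6.64 V.

V ≈ 6.64 V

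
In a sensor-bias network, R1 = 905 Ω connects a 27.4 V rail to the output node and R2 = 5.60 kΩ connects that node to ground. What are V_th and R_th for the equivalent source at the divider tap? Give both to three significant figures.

V_th = 23.6 V, R_th = 779 Ω

V_th is the open-circuit tap voltage: 27.4 × 5600/(905 + 5600) = 23.6 V.
With the supply zeroed, R1 and R2 appear in parallel from the tap: R_th = R1‖R2 = (905 × 5600)/6505 = 779 Ω.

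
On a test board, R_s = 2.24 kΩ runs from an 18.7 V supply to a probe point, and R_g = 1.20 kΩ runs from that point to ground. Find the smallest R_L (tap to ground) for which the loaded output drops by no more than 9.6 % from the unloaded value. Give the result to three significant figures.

R_L(min) ≈ 7.36 kΩ

Output resistance R_th = R_s‖R_g = (2240 × 1200)/3440 = 781.4 Ω.
The fractional drop is R_th/(R_th + R_L); requiring this ≤ 0.0960 gives R_L ≥ R_th(1/0.0960 − 1) = 781.4 × 9.417 = 7.36 kΩ.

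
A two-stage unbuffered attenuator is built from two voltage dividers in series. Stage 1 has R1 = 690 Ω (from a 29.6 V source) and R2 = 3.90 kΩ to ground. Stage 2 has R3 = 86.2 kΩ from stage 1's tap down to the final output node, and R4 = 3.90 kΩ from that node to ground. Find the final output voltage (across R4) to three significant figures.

Stage 2 presents R3+R4 = 90100 Ω as a load on stage 1's tap.
Stage 1's lower leg becomes R2‖(R3+R4) = 3738 Ω, so V_mid = 29.6 × 3738/4428 = 24.99 V.
Stage 2 is itself unloaded: V_out = V_mid × R4/(R3+R4) = 24.99 × 3900/90100 = 1.08 V.

V_out ≈ 1.08 V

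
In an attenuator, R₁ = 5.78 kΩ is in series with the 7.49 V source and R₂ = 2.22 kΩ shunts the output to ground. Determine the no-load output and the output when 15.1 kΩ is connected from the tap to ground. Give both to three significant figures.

Unloaded: 2.08 V; loaded: 1.88 V

Open-circuit: V = 7.49 × 2.22/(5.78 + 2.22) = 2.08 V.
With the load, R₂ becomes R₂‖R_L = 1.935 kΩ, so V = 7.49 × 1.935/7.715 = 1.88 V.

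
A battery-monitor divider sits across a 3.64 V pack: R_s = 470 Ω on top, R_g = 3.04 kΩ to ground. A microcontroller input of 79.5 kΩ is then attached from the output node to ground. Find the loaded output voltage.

V_out ≈ 3.14 V

The load sits in parallel with R_g: R_g‖R_L = (3040 × 79500) / (3040 + 79500) = 2928 Ω.
V_out = 3.64 × 2928 / (470 + 2928) = 3.64 × 2928/3398 = 3.14 V.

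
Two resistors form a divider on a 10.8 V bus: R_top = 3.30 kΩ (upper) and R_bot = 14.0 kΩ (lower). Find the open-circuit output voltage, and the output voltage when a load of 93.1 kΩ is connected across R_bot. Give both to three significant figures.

Open-circuit: V = 10.8 × 14.0/(3.30 + 14.0) = 8.74 V.
With the load, R_bot becomes R_bot‖R_L = 12.17 kΩ, so V = 10.8 × 12.17/15.47 = 8.50 V.

Unloaded: 8.74 V; loaded: 8.50 V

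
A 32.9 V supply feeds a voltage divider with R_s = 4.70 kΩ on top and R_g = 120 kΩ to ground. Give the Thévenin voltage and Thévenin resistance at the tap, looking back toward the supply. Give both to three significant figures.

V_th is the open-circuit tap voltage: 32.9 × 120/(4.70 + 120) = 31.7 V.
With the supply zeroed, R_s and R_g appear in parallel from the tap: R_th = R_s‖R_g = (4.70 × 120)/124.7 = 4.52 kΩ.

V_th = 31.7 V, R_th = 4.52 kΩ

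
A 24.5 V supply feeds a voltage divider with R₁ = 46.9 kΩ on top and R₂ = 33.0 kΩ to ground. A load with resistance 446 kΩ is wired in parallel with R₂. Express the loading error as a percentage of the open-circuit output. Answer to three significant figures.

The divider's output (Thévenin) resistance is R₁‖R₂ = 19.37 kΩ.
Fractional drop under load = R_th/(R_th + R_L) = 19.37 / (19.37 + 446) = 0.04162.
So the output falls by 4.16 %.

4.16 %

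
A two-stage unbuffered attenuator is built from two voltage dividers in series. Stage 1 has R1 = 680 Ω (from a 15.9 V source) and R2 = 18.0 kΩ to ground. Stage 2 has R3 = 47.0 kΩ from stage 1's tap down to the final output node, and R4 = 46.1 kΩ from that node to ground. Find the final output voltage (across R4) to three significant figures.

V_out ≈ 7.53 V

Stage 2 presents R3+R4 = 93100 Ω as a load on stage 1's tap.
Stage 1's lower leg becomes R2‖(R3+R4) = 15080 Ω, so V_mid = 15.9 × 15080/15760 = 15.21 V.
Stage 2 is itself unloaded: V_out = V_mid × R4/(R3+R4) = 15.21 × 46100/93100 = 7.53 V.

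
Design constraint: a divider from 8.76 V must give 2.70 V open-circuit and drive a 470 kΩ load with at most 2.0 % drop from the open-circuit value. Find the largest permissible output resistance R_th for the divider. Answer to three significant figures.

Loading drop = R_th/(R_th + R_L) ≤ 0.0200, so R_th ≤ R_L · ε/(1−ε) = 470 kΩ × 0.0200/0.9800 = 9.59 kΩ.
(Any R1, R2 with R2/(R1+R2) = 0.308 and R1‖R2 ≤ 9.59 kΩ will meet the spec.)

R_th ≤ 9.59 kΩ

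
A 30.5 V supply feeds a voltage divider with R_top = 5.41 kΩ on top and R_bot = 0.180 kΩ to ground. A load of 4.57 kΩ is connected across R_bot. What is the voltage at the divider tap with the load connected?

The load sits in parallel with R_bot: R_bot‖R_L = (180 × 4570) / (180 + 4570) = 173.2 Ω.
V_out = 30.5 × 173.2 / (5410 + 173.2) = 30.5 × 173.2/5583 = 0.946 V.

V_out ≈ 0.946 V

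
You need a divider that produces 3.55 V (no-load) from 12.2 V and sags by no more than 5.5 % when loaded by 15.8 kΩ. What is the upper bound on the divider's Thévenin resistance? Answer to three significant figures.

R_th ≤ 920 Ω

Loading drop = R_th/(R_th + R_L) ≤ 0.0550, so R_th ≤ R_L · ε/(1−ε) = 15.8 kΩ × 0.0550/0.9450 = 920 Ω.
(Any R1, R2 with R2/(R1+R2) = 0.291 and R1‖R2 ≤ 920 Ω will meet the spec.)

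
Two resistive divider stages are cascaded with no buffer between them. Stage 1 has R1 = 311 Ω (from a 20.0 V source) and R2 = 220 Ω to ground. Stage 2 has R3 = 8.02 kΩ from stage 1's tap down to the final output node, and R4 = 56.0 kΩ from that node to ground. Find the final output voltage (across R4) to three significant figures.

Stage 2 presents R3+R4 = 64020 Ω as a load on stage 1's tap.
Stage 1's lower leg becomes R2‖(R3+R4) = 219.2 Ω, so V_mid = 20.0 × 219.2/530.2 = 8.270 V.
Stage 2 is itself unloaded: V_out = V_mid × R4/(R3+R4) = 8.270 × 56000/64020 = 7.23 V.

V_out ≈ 7.23 V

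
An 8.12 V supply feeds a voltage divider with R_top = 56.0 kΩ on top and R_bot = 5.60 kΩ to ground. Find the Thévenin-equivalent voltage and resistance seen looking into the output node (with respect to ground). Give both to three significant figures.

V_th = 0.738 V, R_th = 5.09 kΩ

V_th is the open-circuit tap voltage: 8.12 × 5.60/(56.0 + 5.60) = 0.738 V.
With the supply zeroed, R_top and R_bot appear in parallel from the tap: R_th = R_top‖R_bot = (56.0 × 5.60)/61.60 = 5.09 kΩ.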